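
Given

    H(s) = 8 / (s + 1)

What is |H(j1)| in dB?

|H(j1)|_dB ≈ 15.1 dB

Substitute s = j1: numerator = 8, denominator = 1 + j1.
|H(j1)| = |8| / |1 + j1| = 8 / 1.4142 ≈ 5.657.
In decibels: 20·log₁₀(5.657) ≈ 15.1 dB.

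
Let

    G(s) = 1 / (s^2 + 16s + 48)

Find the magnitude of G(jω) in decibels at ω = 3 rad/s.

Substitute s = j3: numerator = 1, denominator = 39 + j48.
|G(j3)| = |1| / |39 + j48| = 1 / 61.847 ≈ 0.01617.
In decibels: 20·log₁₀(0.01617) ≈ -35.8 dB.

|G(j3)|_dB ≈ -35.8 dB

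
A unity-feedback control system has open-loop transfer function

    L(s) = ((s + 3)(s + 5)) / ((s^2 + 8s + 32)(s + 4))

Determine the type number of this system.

The denominator has no factor of s at the origin — no free integrator — so this is a Type 0 system.

Type 0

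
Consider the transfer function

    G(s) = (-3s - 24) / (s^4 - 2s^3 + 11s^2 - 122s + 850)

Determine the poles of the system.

The poles are the roots of the denominator s^4 - 2s^3 + 11s^2 - 122s + 850 = 0.
No real roots exist; factor into two real quadratics: (s^2 - 8s + 25)(s^2 + 6s + 34) = 0.
Each quadratic gives a conjugate pair via the quadratic formula.

s = 4 ± 3j, -3 ± 5j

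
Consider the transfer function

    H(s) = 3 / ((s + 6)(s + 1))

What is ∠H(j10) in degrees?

At s = j10: numerator = 3, denominator = -94 + j70.
∠H = ∠num − ∠den = 0° − (143.33°) = -143.3°.

∠H(j10) ≈ -143.3°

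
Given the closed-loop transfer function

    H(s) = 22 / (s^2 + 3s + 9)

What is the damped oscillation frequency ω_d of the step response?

ω_d ≈ 2.598 rad/s

Comparing s^2 + 3s + 9 to s^2 + 2ζωₙs + ωₙ²: ωₙ = 3 rad/s and ζ = 3/(2·3) = 0.5.
ζωₙ = 3/2 = 1.5, so ω_d = ωₙ√(1−ζ²) = √(ωₙ² − (ζωₙ)²) = √(9 − 1.5²) = √6.75 ≈ 2.598 rad/s.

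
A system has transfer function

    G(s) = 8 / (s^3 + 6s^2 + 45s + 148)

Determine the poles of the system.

The poles are the roots of the denominator s^3 + 6s^2 + 45s + 148 = 0.
Trying s = -4: the polynomial evaluates to 0, so (s + 4) is a factor.
Dividing out leaves s^2 + 2s + 37 = 0.
The quadratic formula then gives s = -1 ± 6j.

s = -1 ± 6j, -4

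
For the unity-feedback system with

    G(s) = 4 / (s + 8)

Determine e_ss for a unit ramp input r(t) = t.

e_ss = ∞

G(s) has no poles at the origin.
This is a Type 0 system; Kv = lim_{s→0} s·G(s) = 0, so the steady-state error for a ramp input is infinite.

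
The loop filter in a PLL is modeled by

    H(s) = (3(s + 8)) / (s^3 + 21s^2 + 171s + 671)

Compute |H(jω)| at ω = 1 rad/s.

|H(j1)| ≈ 0.03600

Substitute s = j1: numerator = 24 + j3, denominator = 650 + j170.
|H(j1)| = |24 + j3| / |650 + j170| = 24.187 / 671.86 ≈ 0.03600.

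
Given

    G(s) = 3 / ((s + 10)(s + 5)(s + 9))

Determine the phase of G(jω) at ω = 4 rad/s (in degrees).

∠G(j4) ≈ -84.42°

At s = j4: numerator = 3, denominator = 66 + j676.
∠G = ∠num − ∠den = 0° − (84.424°) = -84.42°.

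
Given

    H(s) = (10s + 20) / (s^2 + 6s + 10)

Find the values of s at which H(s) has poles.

The poles are the roots of the denominator s^2 + 6s + 10 = 0.
Using the quadratic formula: s = (-6 ± √(-4))/2 = -3 ± 1j.

s = -3 ± j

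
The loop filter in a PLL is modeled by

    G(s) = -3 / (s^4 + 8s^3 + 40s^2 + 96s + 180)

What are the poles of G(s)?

The poles are the roots of the denominator s^4 + 8s^3 + 40s^2 + 96s + 180 = 0.
No real roots exist; factor into two real quadratics: (s^2 + 2s + 10)(s^2 + 6s + 18) = 0.
Each quadratic gives a conjugate pair via the quadratic formula.

s = -1 ± 3j, -3 ± 3j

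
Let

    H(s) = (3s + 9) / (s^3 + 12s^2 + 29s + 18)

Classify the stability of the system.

stable

The denominator s^3 + 12s^2 + 29s + 18 factors as (s + 9)(s + 2)(s + 1), giving poles at s = -9, -2, -1.
Since all poles lie strictly in the left half-plane, the system is stable.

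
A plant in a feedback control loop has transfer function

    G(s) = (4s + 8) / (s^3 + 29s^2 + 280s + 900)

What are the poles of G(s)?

The poles are the roots of the denominator s^3 + 29s^2 + 280s + 900 = 0.
Trying s = -9: the polynomial evaluates to 0, so (s + 9) is a factor.
Dividing out leaves s^2 + 20s + 100 = 0.
Factoring the quadratic: (s + 10)^2 = 0.

s = -9, -10, -10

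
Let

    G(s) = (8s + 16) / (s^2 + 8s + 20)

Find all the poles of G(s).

s = -4 + 2j, -4 - 2j

The poles are the roots of the denominator s^2 + 8s + 20 = 0.
Using the quadratic formula: s = (-8 ± √(-16))/2 = -4 ± 2j.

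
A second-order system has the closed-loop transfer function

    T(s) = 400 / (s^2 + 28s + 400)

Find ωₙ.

ωₙ = 20 rad/s

Compare the denominator to the standard form s^2 + 2ζωₙs + ωₙ².
ωₙ² = 400, so ωₙ = 20 rad/s.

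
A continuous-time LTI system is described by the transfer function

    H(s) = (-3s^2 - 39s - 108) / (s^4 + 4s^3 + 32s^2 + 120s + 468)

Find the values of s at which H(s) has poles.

The poles are the roots of the denominator s^4 + 4s^3 + 32s^2 + 120s + 468 = 0.
No real roots exist; factor into two real quadratics: (s^2 - 2s + 26)(s^2 + 6s + 18) = 0.
Each quadratic gives a conjugate pair via the quadratic formula.

s = 1 + 5j, 1 - 5j, -3 + 3j, -3 - 3j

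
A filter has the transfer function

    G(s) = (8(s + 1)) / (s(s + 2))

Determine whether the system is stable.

The poles can be read from the denominator factors: s = 0, -2.
Since the simple pole(s) at s = 0 lie on the jω-axis with none in the right half-plane, the system is marginally stable.

marginally stable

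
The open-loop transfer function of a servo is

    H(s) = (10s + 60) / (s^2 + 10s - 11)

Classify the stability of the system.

unstable

The denominator s^2 + 10s - 11 factors as (s + 11)(s - 1), giving poles at s = -11, 1.
Since the pole(s) at s = 1 lie in the right half-plane, the system is unstable.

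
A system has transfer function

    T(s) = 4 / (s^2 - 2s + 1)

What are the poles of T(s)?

The poles are the roots of the denominator s^2 - 2s + 1 = 0.
Factoring: (s - 1)^2 = 0, so s = 1 and s = 1.

s = 1, 1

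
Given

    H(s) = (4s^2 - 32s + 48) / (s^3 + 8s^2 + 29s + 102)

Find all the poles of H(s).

The poles are the roots of the denominator s^3 + 8s^2 + 29s + 102 = 0.
Trying s = -6: the polynomial evaluates to 0, so (s + 6) is a factor.
Dividing out leaves s^2 + 2s + 17 = 0.
The quadratic formula then gives s = -1 ± 4j.

s = -6, -1 ± 4j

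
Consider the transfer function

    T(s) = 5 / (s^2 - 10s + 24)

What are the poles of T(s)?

s = 6, 4

The poles are the roots of the denominator s^2 - 10s + 24 = 0.
Factoring: (s - 6)(s - 4) = 0, so s = 6 and s = 4.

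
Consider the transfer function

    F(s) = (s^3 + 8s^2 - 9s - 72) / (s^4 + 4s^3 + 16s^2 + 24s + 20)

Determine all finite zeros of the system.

Set the numerator to zero: s^3 + 8s^2 - 9s - 72 = 0.
Factoring: (s + 3)(s + 8)(s - 3) = 0.

s = -3, -8, 3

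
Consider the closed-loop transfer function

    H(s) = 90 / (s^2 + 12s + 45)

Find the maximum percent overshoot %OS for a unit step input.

%OS ≈ 0.187%

Comparing s^2 + 12s + 45 to s^2 + 2ζωₙs + ωₙ²: ωₙ = √45 ≈ 6.708 rad/s and ζ = 12/(2·√45) ≈ 0.8944.
%OS = 100·exp(−πζ/√(1−ζ²)) = 100·exp(−π·0.8944/√(1−0.8944²)) ≈ 0.187%.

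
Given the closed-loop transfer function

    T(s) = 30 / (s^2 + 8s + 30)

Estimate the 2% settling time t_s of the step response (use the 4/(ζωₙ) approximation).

Comparing s^2 + 8s + 30 to s^2 + 2ζωₙs + ωₙ²: ωₙ = √30 ≈ 5.477 rad/s and ζ = 8/(2·√30) ≈ 0.7303.
ζωₙ = 8/2 = 4, so t_s ≈ 4/(ζωₙ) = 4/4 = 1 s.

t_s ≈ 1 s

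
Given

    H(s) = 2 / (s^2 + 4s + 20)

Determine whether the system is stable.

stable

The denominator s^2 + 4s + 20 factors as (s^2 + 4s + 20), giving poles at s = -2 ± 4j.
Since all poles lie strictly in the left half-plane, the system is stable.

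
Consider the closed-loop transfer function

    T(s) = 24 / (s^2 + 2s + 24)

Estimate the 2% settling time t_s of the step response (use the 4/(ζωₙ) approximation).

Comparing s^2 + 2s + 24 to s^2 + 2ζωₙs + ωₙ²: ωₙ = √24 ≈ 4.899 rad/s and ζ = 2/(2·√24) ≈ 0.2041.
ζωₙ = 2/2 = 1, so t_s ≈ 4/(ζωₙ) = 4/1 = 4 s.

t_s ≈ 4 s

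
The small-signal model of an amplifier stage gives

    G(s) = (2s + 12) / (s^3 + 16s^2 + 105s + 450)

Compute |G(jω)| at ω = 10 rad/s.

|G(j10)| ≈ 0.02026

Substitute s = j10: numerator = 12 + j20, denominator = -1150 + j50.
|G(j10)| = |12 + j20| / |-1150 + j50| = 23.324 / 1151.1 ≈ 0.02026.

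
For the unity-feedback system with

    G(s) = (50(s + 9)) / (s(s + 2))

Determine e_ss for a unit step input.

G(s) has one pole at the origin.
This is a Type 1 system; for a step input the steady-state error is zero.

e_ss = 0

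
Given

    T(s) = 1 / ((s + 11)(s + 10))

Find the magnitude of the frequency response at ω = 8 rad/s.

Substitute s = j8: numerator = 1, denominator = 46 + j168.
|T(j8)| = |1| / |46 + j168| = 1 / 174.18 ≈ 0.005741.

|T(j8)| ≈ 0.005741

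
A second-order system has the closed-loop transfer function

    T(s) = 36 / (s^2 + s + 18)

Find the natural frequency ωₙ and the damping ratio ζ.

Compare the denominator to the standard form s^2 + 2ζωₙs + ωₙ².
ωₙ² = 18, so ωₙ = √18 ≈ 4.243 rad/s.
2ζωₙ = 1, so ζ = 1/(2·√18) ≈ 0.1179.

ωₙ ≈ 4.243 rad/s, ζ ≈ 0.1179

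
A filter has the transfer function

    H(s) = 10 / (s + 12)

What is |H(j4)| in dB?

Substitute s = j4: numerator = 10, denominator = 12 + j4.
|H(j4)| = |10| / |12 + j4| = 10 / 12.649 ≈ 0.7906.
In decibels: 20·log₁₀(0.7906) ≈ -2.04 dB.

|H(j4)|_dB ≈ -2.04 dB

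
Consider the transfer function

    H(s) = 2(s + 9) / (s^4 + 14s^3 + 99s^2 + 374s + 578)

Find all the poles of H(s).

The poles are the roots of the denominator s^4 + 14s^3 + 99s^2 + 374s + 578 = 0.
No real roots exist; factor into two real quadratics: (s^2 + 8s + 17)(s^2 + 6s + 34) = 0.
Each quadratic gives a conjugate pair via the quadratic formula.

s = -4 + j, -4 - j, -3 + 5j, -3 - 5j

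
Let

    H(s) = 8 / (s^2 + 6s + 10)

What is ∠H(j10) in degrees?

∠H(j10) ≈ -146.3°

At s = j10: numerator = 8, denominator = -90 + j60.
∠H = ∠num − ∠den = 0° − (146.31°) = -146.3°.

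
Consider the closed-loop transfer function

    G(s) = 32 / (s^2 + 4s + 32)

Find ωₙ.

ωₙ ≈ 5.657 rad/s

Compare the denominator to the standard form s^2 + 2ζωₙs + ωₙ².
ωₙ² = 32, so ωₙ = √32 ≈ 5.657 rad/s.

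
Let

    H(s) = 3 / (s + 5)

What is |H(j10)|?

Substitute s = j10: numerator = 3, denominator = 5 + j10.
|H(j10)| = |3| / |5 + j10| = 3 / 11.180 ≈ 0.2683.

|H(j10)| ≈ 0.2683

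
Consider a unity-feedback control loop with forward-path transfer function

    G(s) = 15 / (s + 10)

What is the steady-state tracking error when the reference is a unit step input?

e_ss = 0.4000

G(s) has no poles at the origin.
This is a Type 0 system. Kp = lim_{s→0} G(s) = 15/10 = 3/2.
e_ss = 1/(1 + Kp) = 1/(1 + 3/2) = 2/5 ≈ 0.4000.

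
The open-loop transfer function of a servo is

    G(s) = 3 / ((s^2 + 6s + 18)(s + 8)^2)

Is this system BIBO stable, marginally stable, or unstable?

The poles can be read from the denominator factors: s = -3 ± 3j, -8, -8.
Since all poles lie strictly in the left half-plane, the system is stable.

stable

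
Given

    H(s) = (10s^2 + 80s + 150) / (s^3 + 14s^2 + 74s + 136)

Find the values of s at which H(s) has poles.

s = -5 ± 3j, -4

The poles are the roots of the denominator s^3 + 14s^2 + 74s + 136 = 0.
Trying s = -4: the polynomial evaluates to 0, so (s + 4) is a factor.
Dividing out leaves s^2 + 10s + 34 = 0.
The quadratic formula then gives s = -5 ± 3j.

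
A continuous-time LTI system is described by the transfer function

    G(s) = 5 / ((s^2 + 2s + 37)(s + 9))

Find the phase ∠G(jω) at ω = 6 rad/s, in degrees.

∠G(j6) ≈ -118.9°

At s = j6: numerator = 5, denominator = -63 + j114.
∠G = ∠num − ∠den = 0° − (118.93°) = -118.9°.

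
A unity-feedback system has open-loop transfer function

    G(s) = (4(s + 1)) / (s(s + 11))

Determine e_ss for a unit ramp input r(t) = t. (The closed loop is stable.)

e_ss = 2.750

G(s) has one pole at the origin.
This is a Type 1 system. Kv = lim_{s→0} s·G(s) = 4/11.
e_ss = 1/Kv = 1/(4/11) = 11/4 ≈ 2.750.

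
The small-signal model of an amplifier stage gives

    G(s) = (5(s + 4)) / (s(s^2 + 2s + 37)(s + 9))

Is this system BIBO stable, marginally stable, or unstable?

The poles can be read from the denominator factors: s = 0, -1 + 6j, -1 - 6j, -9.
Since the simple pole(s) at s = 0 lie on the jω-axis with none in the right half-plane, the system is marginally stable.

marginally stable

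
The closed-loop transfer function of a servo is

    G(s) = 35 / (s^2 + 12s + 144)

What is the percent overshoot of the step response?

Comparing s^2 + 12s + 144 to s^2 + 2ζωₙs + ωₙ²: ωₙ = 12 rad/s and ζ = 12/(2·12) = 0.5.
%OS = 100·exp(−πζ/√(1−ζ²)) = 100·exp(−π·0.5/√(1−0.5²)) ≈ 16.3%.

%OS ≈ 16.3%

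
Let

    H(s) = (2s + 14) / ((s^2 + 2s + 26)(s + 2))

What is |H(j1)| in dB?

|H(j1)|_dB ≈ -12.0 dB

Substitute s = j1: numerator = 14 + j2, denominator = 48 + j29.
|H(j1)| = |14 + j2| / |48 + j29| = 14.142 / 56.080 ≈ 0.2522.
In decibels: 20·log₁₀(0.2522) ≈ -12.0 dB.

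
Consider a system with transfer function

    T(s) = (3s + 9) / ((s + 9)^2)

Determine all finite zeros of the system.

Set the numerator to zero: 3s + 9 = 0, i.e. 3·(s + 3) = 0.
So s = -3.

s = -3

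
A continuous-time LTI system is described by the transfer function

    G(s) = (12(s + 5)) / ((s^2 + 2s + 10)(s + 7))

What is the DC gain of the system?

At s = 0 each factor (s + a) contributes a and each (s^2 + bs + c) contributes c.
G(0) = 12·(5) / ((10) · (7)) = 60/70 = 6/7.

G(0) = 6/7 ≈ 0.8571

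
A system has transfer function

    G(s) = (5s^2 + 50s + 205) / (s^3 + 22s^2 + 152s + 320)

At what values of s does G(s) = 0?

Set the numerator to zero: 5s^2 + 50s + 205 = 0, i.e. 5·(s^2 + 10s + 41) = 0.
Factoring: (s^2 + 10s + 41) = 0.

s = -5 + 4j, -5 - 4j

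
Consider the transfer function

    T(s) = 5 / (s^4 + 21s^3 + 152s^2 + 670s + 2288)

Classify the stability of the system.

The denominator s^4 + 21s^3 + 152s^2 + 670s + 2288 factors as (s^2 + 2s + 26)(s + 11)(s + 8), giving poles at s = -1 + 5j, -1 - 5j, -11, -8.
Since all poles lie strictly in the left half-plane, the system is stable.

stable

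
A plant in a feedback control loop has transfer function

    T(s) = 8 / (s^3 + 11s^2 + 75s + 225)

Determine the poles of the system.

s = -3 + 6j, -3 - 6j, -5

The poles are the roots of the denominator s^3 + 11s^2 + 75s + 225 = 0.
Trying s = -5: the polynomial evaluates to 0, so (s + 5) is a factor.
Dividing out leaves s^2 + 6s + 45 = 0.
The quadratic formula then gives s = -3 ± 6j.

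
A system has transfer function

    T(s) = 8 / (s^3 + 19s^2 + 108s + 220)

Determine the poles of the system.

The poles are the roots of the denominator s^3 + 19s^2 + 108s + 220 = 0.
Trying s = -11: the polynomial evaluates to 0, so (s + 11) is a factor.
Dividing out leaves s^2 + 8s + 20 = 0.
The quadratic formula then gives s = -4 ± 2j.

s = -4 + 2j, -4 - 2j, -11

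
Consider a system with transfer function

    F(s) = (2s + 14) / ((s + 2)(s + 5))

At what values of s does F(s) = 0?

s = -7

Set the numerator to zero: 2s + 14 = 0, i.e. 2·(s + 7) = 0.
So s = -7.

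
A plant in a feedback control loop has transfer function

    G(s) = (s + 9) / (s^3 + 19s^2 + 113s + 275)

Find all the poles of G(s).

s = -4 ± 3j, -11

The poles are the roots of the denominator s^3 + 19s^2 + 113s + 275 = 0.
Trying s = -11: the polynomial evaluates to 0, so (s + 11) is a factor.
Dividing out leaves s^2 + 8s + 25 = 0.
The quadratic formula then gives s = -4 ± 3j.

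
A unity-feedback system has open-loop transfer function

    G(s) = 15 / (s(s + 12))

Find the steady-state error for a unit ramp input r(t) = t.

G(s) has one pole at the origin.
This is a Type 1 system. Kv = lim_{s→0} s·G(s) = 15/12 = 5/4.
e_ss = 1/Kv = 1/(5/4) = 4/5 ≈ 0.8000.

e_ss = 0.8000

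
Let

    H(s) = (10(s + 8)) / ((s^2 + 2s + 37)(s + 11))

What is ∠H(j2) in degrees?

∠H(j2) ≈ -3.180°

At s = j2: numerator = 80 + j20, denominator = 355 + j110.
∠H = ∠num − ∠den = 14.036° − (17.216°) = -3.180°.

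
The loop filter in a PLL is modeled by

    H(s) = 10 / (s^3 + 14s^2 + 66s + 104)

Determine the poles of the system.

The poles are the roots of the denominator s^3 + 14s^2 + 66s + 104 = 0.
Trying s = -4: the polynomial evaluates to 0, so (s + 4) is a factor.
Dividing out leaves s^2 + 10s + 26 = 0.
The quadratic formula then gives s = -5 ± 1j.

s = -5 ± j, -4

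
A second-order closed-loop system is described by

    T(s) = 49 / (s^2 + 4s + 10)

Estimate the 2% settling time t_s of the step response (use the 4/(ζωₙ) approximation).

Comparing s^2 + 4s + 10 to s^2 + 2ζωₙs + ωₙ²: ωₙ = √10 ≈ 3.162 rad/s and ζ = 4/(2·√10) ≈ 0.6325.
ζωₙ = 4/2 = 2, so t_s ≈ 4/(ζωₙ) = 4/2 = 2 s.

t_s ≈ 2 s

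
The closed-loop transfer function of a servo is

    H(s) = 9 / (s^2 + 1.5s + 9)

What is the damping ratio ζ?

ζ = 0.25

Compare the denominator to the standard form s^2 + 2ζωₙs + ωₙ².
ωₙ² = 9, so ωₙ = 3 rad/s.
2ζωₙ = 1.5, so ζ = 1.5/(2·3) = 0.25.
With ζ = 0.25 the response is underdamped.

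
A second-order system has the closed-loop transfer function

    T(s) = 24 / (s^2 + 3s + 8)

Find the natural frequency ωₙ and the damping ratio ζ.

Compare the denominator to the standard form s^2 + 2ζωₙs + ωₙ².
ωₙ² = 8, so ωₙ = √8 ≈ 2.828 rad/s.
2ζωₙ = 3, so ζ = 3/(2·√8) ≈ 0.5303.
With ζ = 0.5303 the response is underdamped.

ωₙ ≈ 2.828 rad/s, ζ ≈ 0.5303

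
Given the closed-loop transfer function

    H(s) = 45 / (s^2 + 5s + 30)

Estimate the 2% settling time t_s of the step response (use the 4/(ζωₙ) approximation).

t_s ≈ 1.600 s

Comparing s^2 + 5s + 30 to s^2 + 2ζωₙs + ωₙ²: ωₙ = √30 ≈ 5.477 rad/s and ζ = 5/(2·√30) ≈ 0.4564.
ζωₙ = 5/2 = 2.5, so t_s ≈ 4/(ζωₙ) = 4/2.5 = 1.600 s.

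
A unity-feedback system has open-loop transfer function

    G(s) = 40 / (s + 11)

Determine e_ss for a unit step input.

e_ss = 0.2157

G(s) has no poles at the origin.
This is a Type 0 system. Kp = lim_{s→0} G(s) = 40/11.
e_ss = 1/(1 + Kp) = 1/(1 + 40/11) = 11/51 ≈ 0.2157.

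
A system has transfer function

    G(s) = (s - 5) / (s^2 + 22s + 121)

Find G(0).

Set s = 0: G(0) = (-5) / (121) = -5/121.

G(0) = -5/121 ≈ -0.04132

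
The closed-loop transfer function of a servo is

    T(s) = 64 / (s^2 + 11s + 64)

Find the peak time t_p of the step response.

Comparing s^2 + 11s + 64 to s^2 + 2ζωₙs + ωₙ²: ωₙ = 8 rad/s and ζ = 11/(2·8) = 0.6875.
ζωₙ = 11/2 = 5.5, so ω_d = ωₙ√(1−ζ²) = √(ωₙ² − (ζωₙ)²) = √(64 − 5.5²) = √33.75 ≈ 5.809 rad/s.
t_p = π/ω_d = π/5.809 ≈ 0.5408 s.

t_p ≈ 0.5408 s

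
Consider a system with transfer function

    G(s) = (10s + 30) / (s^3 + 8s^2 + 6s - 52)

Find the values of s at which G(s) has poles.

The poles are the roots of the denominator s^3 + 8s^2 + 6s - 52 = 0.
Trying s = 2: the polynomial evaluates to 0, so (s - 2) is a factor.
Dividing out leaves s^2 + 10s + 26 = 0.
The quadratic formula then gives s = -5 ± 1j.

s = -5 + j, -5 - j, 2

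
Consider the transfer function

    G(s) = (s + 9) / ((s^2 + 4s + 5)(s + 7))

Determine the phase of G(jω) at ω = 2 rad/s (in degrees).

At s = j2: numerator = 9 + j2, denominator = -9 + j58.
∠G = ∠num − ∠den = 12.529° − (98.820°) = -86.29°.

∠G(j2) ≈ -86.29°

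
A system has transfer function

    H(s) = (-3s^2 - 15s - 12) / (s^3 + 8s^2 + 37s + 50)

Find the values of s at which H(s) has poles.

s = -3 + 4j, -3 - 4j, -2

The poles are the roots of the denominator s^3 + 8s^2 + 37s + 50 = 0.
Trying s = -2: the polynomial evaluates to 0, so (s + 2) is a factor.
Dividing out leaves s^2 + 6s + 25 = 0.
The quadratic formula then gives s = -3 ± 4j.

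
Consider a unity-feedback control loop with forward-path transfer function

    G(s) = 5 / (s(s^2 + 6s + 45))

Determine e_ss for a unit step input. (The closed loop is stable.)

G(s) has one pole at the origin.
This is a Type 1 system; for a step input the steady-state error is zero.

e_ss = 0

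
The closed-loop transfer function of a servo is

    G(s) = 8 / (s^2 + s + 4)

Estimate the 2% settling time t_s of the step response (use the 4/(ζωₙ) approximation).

t_s ≈ 8 s

Comparing s^2 + s + 4 to s^2 + 2ζωₙs + ωₙ²: ωₙ = 2 rad/s and ζ = 1/(2·2) = 0.25.
ζωₙ = 1/2 = 0.5, so t_s ≈ 4/(ζωₙ) = 4/0.5 = 8 s.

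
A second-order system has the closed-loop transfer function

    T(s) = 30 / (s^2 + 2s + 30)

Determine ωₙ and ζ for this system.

Compare the denominator to the standard form s^2 + 2ζωₙs + ωₙ².
ωₙ² = 30, so ωₙ = √30 ≈ 5.477 rad/s.
2ζωₙ = 2, so ζ = 2/(2·√30) ≈ 0.1826.

ωₙ ≈ 5.477 rad/s, ζ ≈ 0.1826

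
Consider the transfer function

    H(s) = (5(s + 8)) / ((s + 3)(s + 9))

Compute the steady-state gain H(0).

At s = 0 each factor (s + a) contributes a and each (s^2 + bs + c) contributes c.
H(0) = 5·(8) / ((3) · (9)) = 40/27 = 40/27.

H(0) = 40/27 ≈ 1.481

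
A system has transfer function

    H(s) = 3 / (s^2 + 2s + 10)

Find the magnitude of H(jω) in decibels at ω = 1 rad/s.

|H(j1)|_dB ≈ -9.75 dB

Substitute s = j1: numerator = 3, denominator = 9 + j2.
|H(j1)| = |3| / |9 + j2| = 3 / 9.2195 ≈ 0.3254.
In decibels: 20·log₁₀(0.3254) ≈ -9.75 dB.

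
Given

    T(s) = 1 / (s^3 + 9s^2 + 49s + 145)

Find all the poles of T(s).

The poles are the roots of the denominator s^3 + 9s^2 + 49s + 145 = 0.
Trying s = -5: the polynomial evaluates to 0, so (s + 5) is a factor.
Dividing out leaves s^2 + 4s + 29 = 0.
The quadratic formula then gives s = -2 ± 5j.

s = -2 ± 5j, -5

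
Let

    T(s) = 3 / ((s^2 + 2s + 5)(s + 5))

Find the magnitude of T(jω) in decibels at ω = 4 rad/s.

|T(j4)|_dB ≈ -29.3 dB

Substitute s = j4: numerator = 3, denominator = -87 - j4.
|T(j4)| = |3| / |-87 - j4| = 3 / 87.092 ≈ 0.03445.
In decibels: 20·log₁₀(0.03445) ≈ -29.3 dB.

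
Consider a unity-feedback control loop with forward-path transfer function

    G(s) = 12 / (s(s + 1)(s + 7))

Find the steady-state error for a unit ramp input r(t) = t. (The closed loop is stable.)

e_ss = 0.5833

G(s) has one pole at the origin.
This is a Type 1 system. Kv = lim_{s→0} s·G(s) = 12/7.
e_ss = 1/Kv = 1/(12/7) = 7/12 ≈ 0.5833.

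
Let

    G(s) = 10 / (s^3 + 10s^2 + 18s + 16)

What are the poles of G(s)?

The poles are the roots of the denominator s^3 + 10s^2 + 18s + 16 = 0.
Trying s = -8: the polynomial evaluates to 0, so (s + 8) is a factor.
Dividing out leaves s^2 + 2s + 2 = 0.
The quadratic formula then gives s = -1 ± 1j.

s = -1 + j, -1 - j, -8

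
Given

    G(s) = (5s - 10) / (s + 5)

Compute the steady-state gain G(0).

G(0) = -2

Set s = 0: G(0) = (-10) / (5) = -2.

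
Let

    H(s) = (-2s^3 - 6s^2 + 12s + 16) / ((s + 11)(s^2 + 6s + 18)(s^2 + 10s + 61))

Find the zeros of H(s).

Set the numerator to zero: -2s^3 - 6s^2 + 12s + 16 = 0, i.e. -2·(s^3 + 3s^2 - 6s - 8) = 0.
Factoring: (s + 4)(s + 1)(s - 2) = 0.

s = -4, -1, 2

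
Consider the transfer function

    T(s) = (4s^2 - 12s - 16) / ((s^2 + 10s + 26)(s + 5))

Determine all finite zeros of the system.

s = 4, -1

Set the numerator to zero: 4s^2 - 12s - 16 = 0, i.e. 4·(s^2 - 3s - 4) = 0.
Factoring: (s - 4)(s + 1) = 0.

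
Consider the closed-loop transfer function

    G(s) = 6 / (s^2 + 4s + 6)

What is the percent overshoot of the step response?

Comparing s^2 + 4s + 6 to s^2 + 2ζωₙs + ωₙ²: ωₙ = √6 ≈ 2.449 rad/s and ζ = 4/(2·√6) ≈ 0.8165.
%OS = 100·exp(−πζ/√(1−ζ²)) = 100·exp(−π·0.8165/√(1−0.8165²)) ≈ 1.18%.

%OS ≈ 1.18%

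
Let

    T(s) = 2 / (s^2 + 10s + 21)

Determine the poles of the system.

The poles are the roots of the denominator s^2 + 10s + 21 = 0.
Factoring: (s + 7)(s + 3) = 0, so s = -7 and s = -3.

s = -7, -3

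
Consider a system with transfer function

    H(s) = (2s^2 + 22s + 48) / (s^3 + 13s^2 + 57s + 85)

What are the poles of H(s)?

s = -4 + j, -4 - j, -5

The poles are the roots of the denominator s^3 + 13s^2 + 57s + 85 = 0.
Trying s = -5: the polynomial evaluates to 0, so (s + 5) is a factor.
Dividing out leaves s^2 + 8s + 17 = 0.
The quadratic formula then gives s = -4 ± 1j.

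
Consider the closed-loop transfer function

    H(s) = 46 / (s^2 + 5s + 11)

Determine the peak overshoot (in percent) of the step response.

Comparing s^2 + 5s + 11 to s^2 + 2ζωₙs + ωₙ²: ωₙ = √11 ≈ 3.317 rad/s and ζ = 5/(2·√11) ≈ 0.7538.
%OS = 100·exp(−πζ/√(1−ζ²)) = 100·exp(−π·0.7538/√(1−0.7538²)) ≈ 2.72%.

%OS ≈ 2.72%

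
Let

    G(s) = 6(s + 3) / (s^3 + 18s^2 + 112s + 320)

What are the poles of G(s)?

The poles are the roots of the denominator s^3 + 18s^2 + 112s + 320 = 0.
Trying s = -10: the polynomial evaluates to 0, so (s + 10) is a factor.
Dividing out leaves s^2 + 8s + 32 = 0.
The quadratic formula then gives s = -4 ± 4j.

s = -4 + 4j, -4 - 4j, -10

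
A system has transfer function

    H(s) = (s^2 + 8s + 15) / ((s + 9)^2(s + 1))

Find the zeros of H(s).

Set the numerator to zero: s^2 + 8s + 15 = 0.
Factoring: (s + 5)(s + 3) = 0.

s = -5, -3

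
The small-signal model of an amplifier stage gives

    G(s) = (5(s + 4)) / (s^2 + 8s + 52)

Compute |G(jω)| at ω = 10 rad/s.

|G(j10)| ≈ 0.5772

Substitute s = j10: numerator = 20 + j50, denominator = -48 + j80.
|G(j10)| = |20 + j50| / |-48 + j80| = 53.852 / 93.295 ≈ 0.5772.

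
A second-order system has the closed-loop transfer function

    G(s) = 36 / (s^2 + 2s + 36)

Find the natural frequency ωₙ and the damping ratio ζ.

ωₙ = 6 rad/s, ζ ≈ 0.1667

Compare the denominator to the standard form s^2 + 2ζωₙs + ωₙ².
ωₙ² = 36, so ωₙ = 6 rad/s.
2ζωₙ = 2, so ζ = 2/(2·6) ≈ 0.1667.
With ζ = 0.1667 the response is underdamped.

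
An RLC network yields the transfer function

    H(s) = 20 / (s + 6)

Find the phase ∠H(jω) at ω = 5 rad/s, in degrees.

At s = j5: numerator = 20, denominator = 6 + j5.
∠H = ∠num − ∠den = 0° − (39.806°) = -39.81°.

∠H(j5) ≈ -39.81°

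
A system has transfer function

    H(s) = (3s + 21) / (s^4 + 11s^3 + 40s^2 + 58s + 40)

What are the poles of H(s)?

The poles are the roots of the denominator s^4 + 11s^3 + 40s^2 + 58s + 40 = 0.
Trying s = -5: the polynomial evaluates to 0, so (s + 5) is a factor.
Dividing out leaves s^3 + 6s^2 + 10s + 8 = 0.
This factors further as (s^2 + 2s + 2)(s + 4) = 0.

s = -1 + j, -1 - j, -5, -4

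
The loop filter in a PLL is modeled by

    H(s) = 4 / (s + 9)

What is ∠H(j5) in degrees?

At s = j5: numerator = 4, denominator = 9 + j5.
∠H = ∠num − ∠den = 0° − (29.055°) = -29.05°.

∠H(j5) ≈ -29.05°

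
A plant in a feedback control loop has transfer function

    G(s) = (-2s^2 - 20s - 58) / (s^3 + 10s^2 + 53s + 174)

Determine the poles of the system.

s = -2 + 5j, -2 - 5j, -6

The poles are the roots of the denominator s^3 + 10s^2 + 53s + 174 = 0.
Trying s = -6: the polynomial evaluates to 0, so (s + 6) is a factor.
Dividing out leaves s^2 + 4s + 29 = 0.
The quadratic formula then gives s = -2 ± 5j.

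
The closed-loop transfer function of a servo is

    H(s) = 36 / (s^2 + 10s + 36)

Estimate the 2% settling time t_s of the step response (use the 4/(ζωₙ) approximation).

Comparing s^2 + 10s + 36 to s^2 + 2ζωₙs + ωₙ²: ωₙ = 6 rad/s and ζ = 10/(2·6) ≈ 0.8333.
ζωₙ = 10/2 = 5, so t_s ≈ 4/(ζωₙ) = 4/5 = 0.8000 s.

t_s ≈ 0.8000 s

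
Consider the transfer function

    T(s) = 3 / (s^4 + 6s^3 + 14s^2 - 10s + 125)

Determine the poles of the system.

The poles are the roots of the denominator s^4 + 6s^3 + 14s^2 - 10s + 125 = 0.
No real roots exist; factor into two real quadratics: (s^2 - 2s + 5)(s^2 + 8s + 25) = 0.
Each quadratic gives a conjugate pair via the quadratic formula.

s = 1 ± 2j, -4 ± 3j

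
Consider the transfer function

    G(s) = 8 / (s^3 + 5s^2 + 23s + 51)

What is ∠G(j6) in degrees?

∠G(j6) ≈ 148.8°

At s = j6: numerator = 8, denominator = -129 - j78.
∠G = ∠num − ∠den = 0° − (-148.84°) = 148.8°.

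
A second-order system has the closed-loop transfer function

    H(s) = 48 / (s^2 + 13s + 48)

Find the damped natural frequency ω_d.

Comparing s^2 + 13s + 48 to s^2 + 2ζωₙs + ωₙ²: ωₙ = √48 ≈ 6.928 rad/s and ζ = 13/(2·√48) ≈ 0.9382.
ζωₙ = 13/2 = 6.5, so ω_d = ωₙ√(1−ζ²) = √(ωₙ² − (ζωₙ)²) = √(48 − 6.5²) = √5.75 ≈ 2.398 rad/s.

ω_d ≈ 2.398 rad/s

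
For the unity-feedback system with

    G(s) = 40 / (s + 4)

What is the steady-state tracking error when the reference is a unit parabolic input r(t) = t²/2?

e_ss = ∞

G(s) has no poles at the origin.
This is a Type 0 system; Ka = lim_{s→0} s^2·G(s) = 0, so the steady-state error for a parabola input is infinite.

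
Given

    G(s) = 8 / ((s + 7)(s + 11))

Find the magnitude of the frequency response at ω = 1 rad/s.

|G(j1)| ≈ 0.1024

Substitute s = j1: numerator = 8, denominator = 76 + j18.
|G(j1)| = |8| / |76 + j18| = 8 / 78.102 ≈ 0.1024.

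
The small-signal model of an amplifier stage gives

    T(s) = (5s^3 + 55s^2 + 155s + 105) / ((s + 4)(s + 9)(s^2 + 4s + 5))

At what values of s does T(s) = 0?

Set the numerator to zero: 5s^3 + 55s^2 + 155s + 105 = 0, i.e. 5·(s^3 + 11s^2 + 31s + 21) = 0.
Factoring: (s + 3)(s + 7)(s + 1) = 0.

s = -3, -7, -1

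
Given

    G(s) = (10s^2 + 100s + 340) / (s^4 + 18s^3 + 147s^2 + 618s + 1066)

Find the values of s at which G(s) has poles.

The poles are the roots of the denominator s^4 + 18s^3 + 147s^2 + 618s + 1066 = 0.
No real roots exist; factor into two real quadratics: (s^2 + 8s + 41)(s^2 + 10s + 26) = 0.
Each quadratic gives a conjugate pair via the quadratic formula.

s = -4 + 5j, -4 - 5j, -5 + j, -5 - j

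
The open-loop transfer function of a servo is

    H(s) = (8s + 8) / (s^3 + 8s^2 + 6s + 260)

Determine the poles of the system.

The poles are the roots of the denominator s^3 + 8s^2 + 6s + 260 = 0.
Trying s = -10: the polynomial evaluates to 0, so (s + 10) is a factor.
Dividing out leaves s^2 - 2s + 26 = 0.
The quadratic formula then gives s = 1 ± 5j.

s = 1 + 5j, 1 - 5j, -10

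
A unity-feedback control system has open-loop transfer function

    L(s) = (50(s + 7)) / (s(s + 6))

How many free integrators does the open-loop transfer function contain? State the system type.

Type 1

The denominator has 1 factor of s at the origin (free integrator), so this is a Type 1 system.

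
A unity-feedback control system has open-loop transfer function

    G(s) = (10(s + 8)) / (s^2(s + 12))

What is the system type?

Type 2

The denominator has 2 factors of s at the origin (free integrators), so this is a Type 2 system.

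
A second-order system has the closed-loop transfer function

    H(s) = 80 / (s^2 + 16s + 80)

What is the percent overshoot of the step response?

%OS ≈ 0.187%

Comparing s^2 + 16s + 80 to s^2 + 2ζωₙs + ωₙ²: ωₙ = √80 ≈ 8.944 rad/s and ζ = 16/(2·√80) ≈ 0.8944.
%OS = 100·exp(−πζ/√(1−ζ²)) = 100·exp(−π·0.8944/√(1−0.8944²)) ≈ 0.187%.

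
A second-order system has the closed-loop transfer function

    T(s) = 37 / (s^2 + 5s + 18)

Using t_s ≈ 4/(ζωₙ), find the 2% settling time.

Comparing s^2 + 5s + 18 to s^2 + 2ζωₙs + ωₙ²: ωₙ = √18 ≈ 4.243 rad/s and ζ = 5/(2·√18) ≈ 0.5893.
ζωₙ = 5/2 = 2.5, so t_s ≈ 4/(ζωₙ) = 4/2.5 = 1.600 s.

t_s ≈ 1.600 s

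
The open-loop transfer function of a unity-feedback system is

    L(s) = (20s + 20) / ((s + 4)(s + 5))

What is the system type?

The denominator has no factor of s at the origin — no free integrator — so this is a Type 0 system.

Type 0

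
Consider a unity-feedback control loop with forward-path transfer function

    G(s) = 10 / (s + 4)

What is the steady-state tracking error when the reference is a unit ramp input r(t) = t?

e_ss = ∞

G(s) has no poles at the origin.
This is a Type 0 system; Kv = lim_{s→0} s·G(s) = 0, so the steady-state error for a ramp input is infinite.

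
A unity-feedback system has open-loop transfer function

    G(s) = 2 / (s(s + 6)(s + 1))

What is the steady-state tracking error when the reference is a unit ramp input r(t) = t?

e_ss = 3

G(s) has one pole at the origin.
This is a Type 1 system. Kv = lim_{s→0} s·G(s) = 2/6 = 1/3.
e_ss = 1/Kv = 1/(1/3) = 3.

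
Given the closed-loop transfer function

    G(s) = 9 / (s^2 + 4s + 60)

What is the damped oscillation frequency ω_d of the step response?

Comparing s^2 + 4s + 60 to s^2 + 2ζωₙs + ωₙ²: ωₙ = √60 ≈ 7.746 rad/s and ζ = 4/(2·√60) ≈ 0.2582.
ζωₙ = 4/2 = 2, so ω_d = ωₙ√(1−ζ²) = √(ωₙ² − (ζωₙ)²) = √(60 − 2²) = √56 ≈ 7.483 rad/s.

ω_d ≈ 7.483 rad/s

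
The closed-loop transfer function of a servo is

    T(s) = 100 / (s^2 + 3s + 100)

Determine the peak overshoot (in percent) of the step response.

%OS ≈ 62.1%

Comparing s^2 + 3s + 100 to s^2 + 2ζωₙs + ωₙ²: ωₙ = 10 rad/s and ζ = 3/(2·10) = 0.15.
%OS = 100·exp(−πζ/√(1−ζ²)) = 100·exp(−π·0.15/√(1−0.15²)) ≈ 62.1%.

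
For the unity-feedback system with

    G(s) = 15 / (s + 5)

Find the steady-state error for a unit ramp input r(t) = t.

G(s) has no poles at the origin.
This is a Type 0 system; Kv = lim_{s→0} s·G(s) = 0, so the steady-state error for a ramp input is infinite.

e_ss = ∞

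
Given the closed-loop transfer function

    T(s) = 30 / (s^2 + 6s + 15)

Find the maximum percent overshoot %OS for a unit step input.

%OS ≈ 2.13%

Comparing s^2 + 6s + 15 to s^2 + 2ζωₙs + ωₙ²: ωₙ = √15 ≈ 3.873 rad/s and ζ = 6/(2·√15) ≈ 0.7746.
%OS = 100·exp(−πζ/√(1−ζ²)) = 100·exp(−π·0.7746/√(1−0.7746²)) ≈ 2.13%.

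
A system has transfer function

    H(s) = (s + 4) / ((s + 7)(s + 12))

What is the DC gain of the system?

H(0) = 1/21 ≈ 0.04762

Set s = 0: H(0) = (4) / (84) = 1/21.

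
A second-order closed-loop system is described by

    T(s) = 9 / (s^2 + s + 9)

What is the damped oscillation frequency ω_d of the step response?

Comparing s^2 + s + 9 to s^2 + 2ζωₙs + ωₙ²: ωₙ = 3 rad/s and ζ = 1/(2·3) ≈ 0.1667.
ζωₙ = 1/2 = 0.5, so ω_d = ωₙ√(1−ζ²) = √(ωₙ² − (ζωₙ)²) = √(9 − 0.5²) = √8.75 ≈ 2.958 rad/s.

ω_d ≈ 2.958 rad/s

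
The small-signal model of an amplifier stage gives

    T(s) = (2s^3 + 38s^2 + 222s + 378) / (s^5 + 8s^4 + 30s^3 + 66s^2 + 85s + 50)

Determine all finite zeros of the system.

s = -7, -3, -9

Set the numerator to zero: 2s^3 + 38s^2 + 222s + 378 = 0, i.e. 2·(s^3 + 19s^2 + 111s + 189) = 0.
Factoring: (s + 7)(s + 3)(s + 9) = 0.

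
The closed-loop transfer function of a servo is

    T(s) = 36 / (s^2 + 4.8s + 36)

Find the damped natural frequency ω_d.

ω_d ≈ 5.499 rad/s

Comparing s^2 + 4.8s + 36 to s^2 + 2ζωₙs + ωₙ²: ωₙ = 6 rad/s and ζ = 4.8/(2·6) = 0.4.
ζωₙ = 4.8/2 = 2.4, so ω_d = ωₙ√(1−ζ²) = √(ωₙ² − (ζωₙ)²) = √(36 − 2.4²) = √30.24 ≈ 5.499 rad/s.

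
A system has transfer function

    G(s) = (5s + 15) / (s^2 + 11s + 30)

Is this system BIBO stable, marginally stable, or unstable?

stable

The denominator s^2 + 11s + 30 factors as (s + 5)(s + 6), giving poles at s = -5, -6.
Since all poles lie strictly in the left half-plane, the system is stable.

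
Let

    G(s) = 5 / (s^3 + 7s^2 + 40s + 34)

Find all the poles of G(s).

s = -3 ± 5j, -1

The poles are the roots of the denominator s^3 + 7s^2 + 40s + 34 = 0.
Trying s = -1: the polynomial evaluates to 0, so (s + 1) is a factor.
Dividing out leaves s^2 + 6s + 34 = 0.
The quadratic formula then gives s = -3 ± 5j.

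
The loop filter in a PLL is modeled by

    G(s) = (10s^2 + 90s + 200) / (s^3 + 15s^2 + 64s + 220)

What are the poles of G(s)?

s = -2 ± 4j, -11

The poles are the roots of the denominator s^3 + 15s^2 + 64s + 220 = 0.
Trying s = -11: the polynomial evaluates to 0, so (s + 11) is a factor.
Dividing out leaves s^2 + 4s + 20 = 0.
The quadratic formula then gives s = -2 ± 4j.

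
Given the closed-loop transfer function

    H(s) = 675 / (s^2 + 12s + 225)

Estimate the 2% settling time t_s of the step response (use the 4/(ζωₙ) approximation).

t_s ≈ 0.6667 s

Comparing s^2 + 12s + 225 to s^2 + 2ζωₙs + ωₙ²: ωₙ = 15 rad/s and ζ = 12/(2·15) = 0.4.
ζωₙ = 12/2 = 6, so t_s ≈ 4/(ζωₙ) = 4/6 ≈ 0.6667 s.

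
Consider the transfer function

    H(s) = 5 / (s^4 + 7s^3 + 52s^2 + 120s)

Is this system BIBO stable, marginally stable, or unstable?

The denominator s^4 + 7s^3 + 52s^2 + 120s factors as s(s^2 + 4s + 40)(s + 3), giving poles at s = 0, -2 + 6j, -2 - 6j, -3.
Since the simple pole(s) at s = 0 lie on the jω-axis with none in the right half-plane, the system is marginally stable.

marginally stable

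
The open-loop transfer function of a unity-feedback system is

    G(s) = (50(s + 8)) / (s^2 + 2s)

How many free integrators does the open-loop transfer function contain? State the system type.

Type 1

The denominator has 1 factor of s at the origin (free integrator), so this is a Type 1 system.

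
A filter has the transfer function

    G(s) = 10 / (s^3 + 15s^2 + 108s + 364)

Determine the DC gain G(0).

Set s = 0: G(0) = (10) / (364) = 5/182.

G(0) = 5/182 ≈ 0.02747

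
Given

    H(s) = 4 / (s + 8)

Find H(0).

Set s = 0: H(0) = (4) / (8) = 1/2.

H(0) = 1/2 ≈ 0.5000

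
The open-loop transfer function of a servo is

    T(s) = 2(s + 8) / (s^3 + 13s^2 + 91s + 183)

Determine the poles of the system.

s = -5 + 6j, -5 - 6j, -3

The poles are the roots of the denominator s^3 + 13s^2 + 91s + 183 = 0.
Trying s = -3: the polynomial evaluates to 0, so (s + 3) is a factor.
Dividing out leaves s^2 + 10s + 61 = 0.
The quadratic formula then gives s = -5 ± 6j.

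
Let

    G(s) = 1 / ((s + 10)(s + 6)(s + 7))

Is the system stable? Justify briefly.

stable

The poles can be read from the denominator factors: s = -10, -6, -7.
Since all poles lie strictly in the left half-plane, the system is stable.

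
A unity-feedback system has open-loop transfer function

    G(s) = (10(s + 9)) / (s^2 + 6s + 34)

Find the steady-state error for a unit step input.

e_ss = 0.2742

G(s) has no poles at the origin.
This is a Type 0 system. Kp = lim_{s→0} G(s) = 90/34 = 45/17.
e_ss = 1/(1 + Kp) = 1/(1 + 45/17) = 17/62 ≈ 0.2742.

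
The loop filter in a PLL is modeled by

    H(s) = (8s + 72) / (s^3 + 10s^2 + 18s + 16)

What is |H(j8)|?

|H(j8)| ≈ 0.1330

Substitute s = j8: numerator = 72 + j64, denominator = -624 - j368.
|H(j8)| = |72 + j64| / |-624 - j368| = 96.333 / 724.43 ≈ 0.1330.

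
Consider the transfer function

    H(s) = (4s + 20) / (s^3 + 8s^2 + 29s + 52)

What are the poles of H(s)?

s = -4, -2 + 3j, -2 - 3j

The poles are the roots of the denominator s^3 + 8s^2 + 29s + 52 = 0.
Trying s = -4: the polynomial evaluates to 0, so (s + 4) is a factor.
Dividing out leaves s^2 + 4s + 13 = 0.
The quadratic formula then gives s = -2 ± 3j.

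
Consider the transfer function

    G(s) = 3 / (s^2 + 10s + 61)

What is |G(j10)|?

Substitute s = j10: numerator = 3, denominator = -39 + j100.
|G(j10)| = |3| / |-39 + j100| = 3 / 107.34 ≈ 0.02795.

|G(j10)| ≈ 0.02795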